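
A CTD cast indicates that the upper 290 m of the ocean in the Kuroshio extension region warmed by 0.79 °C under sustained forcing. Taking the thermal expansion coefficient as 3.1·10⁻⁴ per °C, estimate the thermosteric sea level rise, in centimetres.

7.10 cm of thermosteric rise

Δh = αΔT·H = 3.1×10⁻⁴ × 0.79 × 290 = 0.071021 m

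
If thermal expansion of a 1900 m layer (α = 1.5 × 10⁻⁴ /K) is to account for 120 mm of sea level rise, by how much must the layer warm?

ΔT = Δh/(αH) = 0.12 / (1.5×10⁻⁴ × 1900) ≈ 0.4211 °C

ΔT ≈ 0.421 °C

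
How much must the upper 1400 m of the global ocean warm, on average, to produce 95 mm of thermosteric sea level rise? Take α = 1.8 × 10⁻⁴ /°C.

ΔT = Δh/(αH) = 0.095 / (1.8×10⁻⁴ × 1400) ≈ 0.3770 K

about 0.377 K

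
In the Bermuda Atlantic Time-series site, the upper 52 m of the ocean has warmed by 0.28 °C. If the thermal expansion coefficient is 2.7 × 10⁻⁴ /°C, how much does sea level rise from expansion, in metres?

Δh = αΔT·H = 2.7×10⁻⁴ × 0.28 × 52 = 0.0039312 m

Δh ≈ 0.0039 m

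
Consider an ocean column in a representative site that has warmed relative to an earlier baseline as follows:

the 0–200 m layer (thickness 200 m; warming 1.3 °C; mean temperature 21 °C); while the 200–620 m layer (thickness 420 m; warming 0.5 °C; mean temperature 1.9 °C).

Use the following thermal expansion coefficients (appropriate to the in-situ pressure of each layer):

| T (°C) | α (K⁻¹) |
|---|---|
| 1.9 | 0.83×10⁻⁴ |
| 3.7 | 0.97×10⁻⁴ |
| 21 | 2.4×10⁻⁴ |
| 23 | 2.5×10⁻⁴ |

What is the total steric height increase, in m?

Layer 1 at 21 °C → α = 2.4×10⁻⁴ K⁻¹
Layer 2 at 1.9 °C → α = 0.83×10⁻⁴ K⁻¹
0–200 m: 200 × 2.4×10⁻⁴ × 1.3 = 0.06240 m
Layer 2: 0.5 × 420 × 0.83×10⁻⁴ = 0.01743 m
Δh = 0.06240 + 0.01743 = 0.07983 m

about 0.0798 m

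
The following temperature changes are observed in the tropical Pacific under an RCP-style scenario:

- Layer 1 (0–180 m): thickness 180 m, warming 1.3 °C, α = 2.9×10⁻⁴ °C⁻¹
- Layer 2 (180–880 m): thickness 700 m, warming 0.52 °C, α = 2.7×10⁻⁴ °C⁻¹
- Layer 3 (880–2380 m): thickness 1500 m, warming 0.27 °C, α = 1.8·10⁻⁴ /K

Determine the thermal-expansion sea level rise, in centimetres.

Δh ≈ 23.9 cm

1.3 × 180 × 2.9×10⁻⁴ = 0.06786 m
180–880 m: 700 × 2.7×10⁻⁴ × 0.52 = 0.09828 m
1.8×10⁻⁴ × 1500 × 0.27 = 0.07290 m
Δh = 0.06786 + 0.09828 + 0.07290 = 0.23904 m ≈ 23.9 cm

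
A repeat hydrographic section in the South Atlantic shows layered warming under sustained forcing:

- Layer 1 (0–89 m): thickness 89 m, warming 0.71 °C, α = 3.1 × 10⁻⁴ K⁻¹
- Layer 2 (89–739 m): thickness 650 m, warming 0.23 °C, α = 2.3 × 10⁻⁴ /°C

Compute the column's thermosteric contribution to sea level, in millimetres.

54.0 mm of thermosteric rise

0.71 × 3.1×10⁻⁴ × 89 = 0.0195889 m
Layer 2: 650 × 0.23 × 2.3×10⁻⁴ = 0.034385 m
Δh = 0.0195889 + 0.034385 = 0.0539739 m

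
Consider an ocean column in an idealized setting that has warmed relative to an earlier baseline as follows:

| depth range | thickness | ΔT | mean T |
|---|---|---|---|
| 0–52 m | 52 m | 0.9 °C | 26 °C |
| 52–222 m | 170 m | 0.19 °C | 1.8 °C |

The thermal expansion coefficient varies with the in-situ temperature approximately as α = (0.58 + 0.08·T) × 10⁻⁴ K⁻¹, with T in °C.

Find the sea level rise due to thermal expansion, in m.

Layer 1: α = (0.58 + 0.08×26)×10⁻⁴ = 2.66×10⁻⁴ K⁻¹
Layer 2: α = (0.58 + 0.08×1.8)×10⁻⁴ = 0.724×10⁻⁴ K⁻¹
Layer 1: 52 × 2.66×10⁻⁴ × 0.9 = 0.0124488 m
0.19 × 170 × 0.724×10⁻⁴ = 0.00233852 m
Δh = 0.0124488 + 0.00233852 = 0.01478732 m ≈ 0.0148 m

Δh = 0.0148 m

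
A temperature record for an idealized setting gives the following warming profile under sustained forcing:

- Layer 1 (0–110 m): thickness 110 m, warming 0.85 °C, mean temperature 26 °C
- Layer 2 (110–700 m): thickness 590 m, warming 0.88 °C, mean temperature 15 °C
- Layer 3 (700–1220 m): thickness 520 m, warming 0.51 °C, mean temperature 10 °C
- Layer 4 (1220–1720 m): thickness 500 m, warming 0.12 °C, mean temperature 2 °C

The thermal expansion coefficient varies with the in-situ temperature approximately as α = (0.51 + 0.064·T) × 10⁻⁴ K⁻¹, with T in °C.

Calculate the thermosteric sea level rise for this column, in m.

Layer 1: α = (0.51 + 0.064×26)×10⁻⁴ = 2.174×10⁻⁴ K⁻¹
Layer 2: α = (0.51 + 0.064×15)×10⁻⁴ = 1.47×10⁻⁴ K⁻¹
Layer 3: α = (0.51 + 0.064×10)×10⁻⁴ = 1.15×10⁻⁴ K⁻¹
Layer 4: α = (0.51 + 0.064×2)×10⁻⁴ = 0.638×10⁻⁴ K⁻¹
Layer 1: 2.174×10⁻⁴ × 0.85 × 110 = 0.0203269 m
1.47×10⁻⁴ × 590 × 0.88 = 0.0763224 m
520 × 1.15×10⁻⁴ × 0.51 = 0.030498 m
1220–1720 m: 0.638×10⁻⁴ × 0.12 × 500 = 0.003828 m
Δh = 0.0203269 + 0.0763224 + 0.030498 + 0.003828 = 0.1309753 m

0.13 m of thermosteric rise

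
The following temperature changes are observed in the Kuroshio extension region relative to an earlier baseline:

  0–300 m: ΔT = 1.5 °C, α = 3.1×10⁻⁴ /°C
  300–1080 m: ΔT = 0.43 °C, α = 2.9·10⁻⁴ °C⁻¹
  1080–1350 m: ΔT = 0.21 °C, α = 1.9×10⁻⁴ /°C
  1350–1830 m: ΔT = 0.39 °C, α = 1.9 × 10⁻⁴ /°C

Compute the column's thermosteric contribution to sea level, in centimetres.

Layer 1: 300 × 1.5 × 3.1×10⁻⁴ = 0.13950 m
300–1080 m: 0.43 × 780 × 2.9×10⁻⁴ = 0.097266 m
1080–1350 m: 1.9×10⁻⁴ × 270 × 0.21 = 0.010773 m
480 × 1.9×10⁻⁴ × 0.39 = 0.035568 m
Δh = 0.13950 + 0.097266 + 0.010773 + 0.035568 = 0.283107 m

Δh = 28 cm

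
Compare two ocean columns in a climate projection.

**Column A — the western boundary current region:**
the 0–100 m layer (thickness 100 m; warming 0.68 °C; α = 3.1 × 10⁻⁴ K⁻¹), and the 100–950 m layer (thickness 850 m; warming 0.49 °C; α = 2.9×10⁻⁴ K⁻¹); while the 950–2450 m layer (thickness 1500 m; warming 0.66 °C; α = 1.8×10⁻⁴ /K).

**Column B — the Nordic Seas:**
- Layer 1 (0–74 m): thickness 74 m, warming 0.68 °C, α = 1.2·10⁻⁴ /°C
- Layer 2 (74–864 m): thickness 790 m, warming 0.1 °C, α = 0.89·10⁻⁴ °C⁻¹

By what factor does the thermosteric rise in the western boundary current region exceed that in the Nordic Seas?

A Layer 1: 100 × 0.68 × 3.1×10⁻⁴ = 0.02108 m
A Layer 2: 850 × 2.9×10⁻⁴ × 0.49 = 0.120785 m
A 950–2450 m: 1.8×10⁻⁴ × 1500 × 0.66 = 0.17820 m
A total: 0.320065 m
B 74 × 1.2×10⁻⁴ × 0.68 = 0.0060384 m
B 0.89×10⁻⁴ × 790 × 0.1 = 0.007031 m
B total: 0.0130694 m
Ratio: 0.320065 / 0.0130694 ≈ 24.49

≈ 24×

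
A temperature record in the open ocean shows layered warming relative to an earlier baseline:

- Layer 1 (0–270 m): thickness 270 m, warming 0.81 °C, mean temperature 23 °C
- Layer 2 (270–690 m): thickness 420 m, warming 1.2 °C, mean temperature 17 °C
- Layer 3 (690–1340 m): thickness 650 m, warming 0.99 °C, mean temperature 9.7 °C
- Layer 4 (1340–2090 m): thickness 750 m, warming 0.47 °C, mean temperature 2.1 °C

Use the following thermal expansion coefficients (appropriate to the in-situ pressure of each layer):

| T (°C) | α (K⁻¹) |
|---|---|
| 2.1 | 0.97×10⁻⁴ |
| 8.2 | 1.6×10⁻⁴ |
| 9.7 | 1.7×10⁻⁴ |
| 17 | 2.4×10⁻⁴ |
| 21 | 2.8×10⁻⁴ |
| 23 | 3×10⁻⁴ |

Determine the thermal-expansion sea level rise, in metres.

Layer 1 at 23 °C → α = 3×10⁻⁴ K⁻¹
Layer 2 at 17 °C → α = 2.4×10⁻⁴ K⁻¹
Layer 3 at 9.7 °C → α = 1.7×10⁻⁴ K⁻¹
Layer 4 at 2.1 °C → α = 0.97×10⁻⁴ K⁻¹
Layer 1: 3×10⁻⁴ × 270 × 0.81 = 0.06561 m
270–690 m: 420 × 2.4×10⁻⁴ × 1.2 = 0.12096 m
690–1340 m: 650 × 0.99 × 1.7×10⁻⁴ = 0.109395 m
Layer 4: 750 × 0.97×10⁻⁴ × 0.47 = 0.0341925 m
Δh = 0.06561 + 0.12096 + 0.109395 + 0.0341925 = 0.3301575 m

0.33 m of thermosteric rise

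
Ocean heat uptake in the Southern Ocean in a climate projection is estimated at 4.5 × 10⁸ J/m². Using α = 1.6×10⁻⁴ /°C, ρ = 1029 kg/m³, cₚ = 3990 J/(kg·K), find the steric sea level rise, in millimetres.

Δh = αQ/(ρcₚ) = 1.6×10⁻⁴ × 4.5×10⁸ / (1029 × 3990) ≈ 0.017537 m

17.5 mm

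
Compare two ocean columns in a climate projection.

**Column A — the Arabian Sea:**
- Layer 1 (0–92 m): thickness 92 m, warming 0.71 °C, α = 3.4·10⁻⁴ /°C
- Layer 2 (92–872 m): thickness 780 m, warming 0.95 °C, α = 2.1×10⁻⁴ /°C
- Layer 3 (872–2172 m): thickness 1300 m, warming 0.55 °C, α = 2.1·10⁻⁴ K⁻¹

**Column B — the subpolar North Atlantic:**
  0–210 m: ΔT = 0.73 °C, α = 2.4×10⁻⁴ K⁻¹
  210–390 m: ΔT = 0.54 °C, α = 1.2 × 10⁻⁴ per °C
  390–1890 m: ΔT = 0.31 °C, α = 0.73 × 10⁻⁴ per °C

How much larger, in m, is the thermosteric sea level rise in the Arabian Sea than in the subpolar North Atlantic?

A Layer 1: 92 × 3.4×10⁻⁴ × 0.71 = 0.0222088 m
A Layer 2: 780 × 2.1×10⁻⁴ × 0.95 = 0.15561 m
A 0.55 × 1300 × 2.1×10⁻⁴ = 0.15015 m
A total: 0.3279688 m
B Layer 1: 0.73 × 210 × 2.4×10⁻⁴ = 0.036792 m
B 210–390 m: 0.54 × 1.2×10⁻⁴ × 180 = 0.011664 m
B 390–1890 m: 1500 × 0.73×10⁻⁴ × 0.31 = 0.033945 m
B total: 0.082401 m
Difference: 0.3279688 − 0.082401 = 0.2455678 m

Δh_A − Δh_B ≈ 0.246 m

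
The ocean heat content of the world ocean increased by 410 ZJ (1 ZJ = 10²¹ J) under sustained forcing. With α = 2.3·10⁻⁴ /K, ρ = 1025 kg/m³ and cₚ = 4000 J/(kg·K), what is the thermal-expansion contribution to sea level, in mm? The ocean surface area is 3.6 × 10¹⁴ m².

Δh = 63.9 mm

Per unit area: Q = 410×10²¹ / (3.6×10¹⁴) ≈ 1.139×10⁹ J/m²
Δh = αQ/(ρcₚ) = 2.3×10⁻⁴ × 1.139×10⁹ / (1025 × 4000) ≈ 0.063895 m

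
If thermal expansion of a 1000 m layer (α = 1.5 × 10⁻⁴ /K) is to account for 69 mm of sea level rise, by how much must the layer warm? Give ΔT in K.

ΔT = Δh/(αH) = 0.069 / (1.5×10⁻⁴ × 1000) = 0.4600 K

ΔT ≈ 0.460 K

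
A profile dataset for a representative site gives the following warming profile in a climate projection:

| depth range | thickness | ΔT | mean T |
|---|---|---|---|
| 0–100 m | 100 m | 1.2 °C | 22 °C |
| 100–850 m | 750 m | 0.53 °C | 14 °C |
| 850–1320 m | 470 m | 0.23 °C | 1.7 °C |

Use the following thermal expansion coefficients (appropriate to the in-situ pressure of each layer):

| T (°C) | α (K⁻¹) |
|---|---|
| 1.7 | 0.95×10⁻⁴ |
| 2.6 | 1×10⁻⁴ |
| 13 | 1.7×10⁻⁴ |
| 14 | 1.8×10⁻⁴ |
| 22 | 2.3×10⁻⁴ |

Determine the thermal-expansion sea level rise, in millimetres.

Layer 1 at 22 °C → α = 2.3×10⁻⁴ K⁻¹
Layer 2 at 14 °C → α = 1.8×10⁻⁴ K⁻¹
Layer 3 at 1.7 °C → α = 0.95×10⁻⁴ K⁻¹
0–100 m: 1.2 × 100 × 2.3×10⁻⁴ = 0.02760 m
100–850 m: 1.8×10⁻⁴ × 0.53 × 750 = 0.07155 m
Layer 3: 0.23 × 0.95×10⁻⁴ × 470 = 0.0102695 m
Δh = 0.02760 + 0.07155 + 0.0102695 = 0.1094195 m

Δh ≈ 109 mm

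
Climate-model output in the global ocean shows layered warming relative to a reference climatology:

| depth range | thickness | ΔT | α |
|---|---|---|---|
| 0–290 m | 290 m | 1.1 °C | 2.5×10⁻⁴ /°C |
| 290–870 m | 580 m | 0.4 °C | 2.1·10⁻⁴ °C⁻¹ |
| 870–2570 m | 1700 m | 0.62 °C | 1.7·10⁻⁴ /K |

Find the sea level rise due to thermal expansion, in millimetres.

0–290 m: 1.1 × 290 × 2.5×10⁻⁴ = 0.07975 m
290–870 m: 0.4 × 580 × 2.1×10⁻⁴ = 0.04872 m
Layer 3: 0.62 × 1.7×10⁻⁴ × 1700 = 0.17918 m
Δh = 0.07975 + 0.04872 + 0.17918 = 0.30765 m

about 310 mm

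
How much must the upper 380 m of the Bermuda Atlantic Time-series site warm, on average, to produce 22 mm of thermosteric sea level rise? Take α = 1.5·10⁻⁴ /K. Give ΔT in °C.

ΔT ≈ 0.39 °C

ΔT = Δh/(αH) = 0.022 / (1.5×10⁻⁴ × 380) ≈ 0.3860 °C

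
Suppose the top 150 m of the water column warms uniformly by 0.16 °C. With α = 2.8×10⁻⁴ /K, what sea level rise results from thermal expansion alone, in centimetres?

0.672 cm of thermosteric rise

Δh = αΔT·H = 2.8×10⁻⁴ × 0.16 × 150 = 0.00672 m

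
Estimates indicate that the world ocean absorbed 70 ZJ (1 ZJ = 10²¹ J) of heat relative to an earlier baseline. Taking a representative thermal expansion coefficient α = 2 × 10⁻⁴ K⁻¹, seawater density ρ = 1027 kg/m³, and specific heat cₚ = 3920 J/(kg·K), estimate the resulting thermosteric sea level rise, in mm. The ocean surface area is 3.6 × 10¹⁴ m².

Per unit area: Q = 70×10²¹ / (3.6×10¹⁴) ≈ 1.944×10⁸ J/m²
Δh = αQ/(ρcₚ) = 2×10⁻⁴ × 1.944×10⁸ / (1027 × 3920) ≈ 0.0096576 m

9.7 mm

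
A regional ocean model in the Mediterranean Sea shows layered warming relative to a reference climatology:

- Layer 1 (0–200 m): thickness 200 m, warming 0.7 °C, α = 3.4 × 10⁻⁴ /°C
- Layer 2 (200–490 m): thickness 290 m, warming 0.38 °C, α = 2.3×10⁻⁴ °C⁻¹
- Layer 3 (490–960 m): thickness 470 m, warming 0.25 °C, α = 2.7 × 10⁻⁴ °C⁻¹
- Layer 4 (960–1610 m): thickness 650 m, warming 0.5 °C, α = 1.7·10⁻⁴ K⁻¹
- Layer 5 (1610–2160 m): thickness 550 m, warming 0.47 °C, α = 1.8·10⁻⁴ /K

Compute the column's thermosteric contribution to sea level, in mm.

about 206 mm

0.7 × 3.4×10⁻⁴ × 200 = 0.04760 m
0.38 × 2.3×10⁻⁴ × 290 = 0.025346 m
490–960 m: 0.25 × 2.7×10⁻⁴ × 470 = 0.031725 m
Layer 4: 1.7×10⁻⁴ × 0.5 × 650 = 0.05525 m
1610–2160 m: 1.8×10⁻⁴ × 550 × 0.47 = 0.04653 m
Δh = 0.04760 + 0.025346 + 0.031725 + 0.05525 + 0.04653 = 0.206451 m ≈ 206 mm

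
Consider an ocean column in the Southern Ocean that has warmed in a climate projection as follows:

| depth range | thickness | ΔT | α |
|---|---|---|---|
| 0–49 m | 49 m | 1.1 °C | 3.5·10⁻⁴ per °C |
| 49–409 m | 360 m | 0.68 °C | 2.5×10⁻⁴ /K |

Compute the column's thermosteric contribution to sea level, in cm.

8.01 cm

3.5×10⁻⁴ × 49 × 1.1 = 0.018865 m
Layer 2: 2.5×10⁻⁴ × 360 × 0.68 = 0.06120 m
Δh = 0.018865 + 0.06120 = 0.080065 m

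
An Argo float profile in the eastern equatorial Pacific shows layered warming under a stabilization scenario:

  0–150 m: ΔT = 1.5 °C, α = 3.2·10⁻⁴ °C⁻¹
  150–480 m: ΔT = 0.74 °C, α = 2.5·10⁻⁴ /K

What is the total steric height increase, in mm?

0–150 m: 3.2×10⁻⁴ × 1.5 × 150 = 0.07200 m
Layer 2: 330 × 2.5×10⁻⁴ × 0.74 = 0.06105 m
Δh = 0.07200 + 0.06105 = 0.13305 m

about 133 mm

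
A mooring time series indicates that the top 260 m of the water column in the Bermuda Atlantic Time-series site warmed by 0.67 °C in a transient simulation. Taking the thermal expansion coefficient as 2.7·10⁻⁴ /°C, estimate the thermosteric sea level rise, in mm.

Δh ≈ 47.0 mm

Δh = αΔT·H = 2.7×10⁻⁴ × 0.67 × 260 = 0.047034 m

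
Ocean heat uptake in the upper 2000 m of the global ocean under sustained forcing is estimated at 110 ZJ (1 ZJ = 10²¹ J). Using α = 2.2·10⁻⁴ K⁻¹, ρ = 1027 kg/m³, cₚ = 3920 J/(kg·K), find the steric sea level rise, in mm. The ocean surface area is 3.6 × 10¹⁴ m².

Δh = 16.7 mm

Per unit area: Q = 110×10²¹ / (3.6×10¹⁴) ≈ 3.056×10⁸ J/m²
Δh = αQ/(ρcₚ) = 2.2×10⁻⁴ × 3.056×10⁸ / (1027 × 3920) ≈ 0.01670 m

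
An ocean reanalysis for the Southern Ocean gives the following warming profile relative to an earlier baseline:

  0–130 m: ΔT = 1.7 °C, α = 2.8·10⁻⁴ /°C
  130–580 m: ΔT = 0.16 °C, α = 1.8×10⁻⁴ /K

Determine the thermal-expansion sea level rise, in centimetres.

Layer 1: 2.8×10⁻⁴ × 1.7 × 130 = 0.06188 m
1.8×10⁻⁴ × 0.16 × 450 = 0.01296 m
Δh = 0.06188 + 0.01296 = 0.07484 m ≈ 7.48 cm

Δh ≈ 7.48 cm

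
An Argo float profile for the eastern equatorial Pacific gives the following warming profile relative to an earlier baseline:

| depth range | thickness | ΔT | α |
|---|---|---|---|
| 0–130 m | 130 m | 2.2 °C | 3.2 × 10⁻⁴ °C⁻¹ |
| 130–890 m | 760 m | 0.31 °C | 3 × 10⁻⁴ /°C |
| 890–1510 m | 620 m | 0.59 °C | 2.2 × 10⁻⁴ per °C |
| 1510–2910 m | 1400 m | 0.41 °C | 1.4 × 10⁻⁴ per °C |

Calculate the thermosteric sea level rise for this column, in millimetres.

320 mm of thermosteric rise

0–130 m: 2.2 × 130 × 3.2×10⁻⁴ = 0.09152 m
130–890 m: 3×10⁻⁴ × 760 × 0.31 = 0.07068 m
2.2×10⁻⁴ × 0.59 × 620 = 0.080476 m
1510–2910 m: 1400 × 1.4×10⁻⁴ × 0.41 = 0.08036 m
Δh = 0.09152 + 0.07068 + 0.080476 + 0.08036 = 0.323036 m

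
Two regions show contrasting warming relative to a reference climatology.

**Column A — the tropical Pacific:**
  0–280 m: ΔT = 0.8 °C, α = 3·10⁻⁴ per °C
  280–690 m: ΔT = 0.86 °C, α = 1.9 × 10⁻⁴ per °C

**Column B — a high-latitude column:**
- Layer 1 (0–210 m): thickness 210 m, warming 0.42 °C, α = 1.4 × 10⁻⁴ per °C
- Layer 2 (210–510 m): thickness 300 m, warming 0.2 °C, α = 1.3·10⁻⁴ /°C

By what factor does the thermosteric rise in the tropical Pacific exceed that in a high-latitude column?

A Layer 1: 280 × 0.8 × 3×10⁻⁴ = 0.06720 m
A 280–690 m: 0.86 × 410 × 1.9×10⁻⁴ = 0.066994 m
A total: 0.134194 m
B 0–210 m: 1.4×10⁻⁴ × 210 × 0.42 = 0.012348 m
B Layer 2: 1.3×10⁻⁴ × 300 × 0.2 = 0.00780 m
B total: 0.020148 m
Ratio: 0.134194 / 0.020148 ≈ 6.660

6.66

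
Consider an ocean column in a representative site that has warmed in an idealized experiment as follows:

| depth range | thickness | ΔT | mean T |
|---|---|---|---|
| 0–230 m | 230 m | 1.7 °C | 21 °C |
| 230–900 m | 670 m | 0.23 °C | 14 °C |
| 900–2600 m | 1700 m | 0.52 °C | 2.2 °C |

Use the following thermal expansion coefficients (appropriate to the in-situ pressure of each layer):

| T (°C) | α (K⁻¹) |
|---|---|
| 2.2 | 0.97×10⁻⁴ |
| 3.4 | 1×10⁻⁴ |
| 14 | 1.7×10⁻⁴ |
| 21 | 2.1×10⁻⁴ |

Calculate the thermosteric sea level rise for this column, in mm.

Layer 1 at 21 °C → α = 2.1×10⁻⁴ K⁻¹
Layer 2 at 14 °C → α = 1.7×10⁻⁴ K⁻¹
Layer 3 at 2.2 °C → α = 0.97×10⁻⁴ K⁻¹
0–230 m: 230 × 2.1×10⁻⁴ × 1.7 = 0.08211 m
230–900 m: 1.7×10⁻⁴ × 670 × 0.23 = 0.026197 m
900–2600 m: 0.52 × 1700 × 0.97×10⁻⁴ = 0.085748 m
Δh = 0.08211 + 0.026197 + 0.085748 = 0.194055 m ≈ 194 mm

Δh = 194 mm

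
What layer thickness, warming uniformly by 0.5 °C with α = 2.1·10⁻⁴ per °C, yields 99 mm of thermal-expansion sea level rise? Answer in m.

H ≈ 940 m

H = Δh/(αΔT) = 0.099 / (2.1×10⁻⁴ × 0.5) ≈ 942.9 m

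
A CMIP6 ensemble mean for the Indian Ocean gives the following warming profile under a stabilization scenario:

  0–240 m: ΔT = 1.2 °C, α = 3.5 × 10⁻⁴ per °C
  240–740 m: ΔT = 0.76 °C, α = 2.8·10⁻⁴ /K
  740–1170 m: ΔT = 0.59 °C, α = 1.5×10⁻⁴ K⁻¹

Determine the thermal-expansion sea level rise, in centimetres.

3.5×10⁻⁴ × 240 × 1.2 = 0.10080 m
240–740 m: 0.76 × 500 × 2.8×10⁻⁴ = 0.10640 m
1.5×10⁻⁴ × 0.59 × 430 = 0.038055 m
Δh = 0.10080 + 0.10640 + 0.038055 = 0.245255 m

24.5 cm of thermosteric rise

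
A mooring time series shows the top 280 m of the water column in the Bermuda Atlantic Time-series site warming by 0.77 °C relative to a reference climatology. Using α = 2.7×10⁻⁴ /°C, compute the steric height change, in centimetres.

Δh ≈ 5.82 cm

Δh = αΔT·H = 2.7×10⁻⁴ × 0.77 × 280 = 0.058212 m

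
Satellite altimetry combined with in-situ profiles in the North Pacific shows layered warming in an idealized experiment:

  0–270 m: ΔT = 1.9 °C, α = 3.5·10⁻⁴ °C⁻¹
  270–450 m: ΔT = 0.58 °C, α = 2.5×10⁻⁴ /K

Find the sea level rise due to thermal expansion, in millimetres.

206 mm of thermosteric rise

1.9 × 270 × 3.5×10⁻⁴ = 0.17955 m
270–450 m: 180 × 0.58 × 2.5×10⁻⁴ = 0.02610 m
Δh = 0.17955 + 0.02610 = 0.20565 m ≈ 206 mm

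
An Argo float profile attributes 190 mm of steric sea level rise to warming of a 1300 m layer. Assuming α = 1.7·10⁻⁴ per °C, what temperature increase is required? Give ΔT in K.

0.860 K

ΔT = Δh/(αH) = 0.19 / (1.7×10⁻⁴ × 1300) ≈ 0.8597 K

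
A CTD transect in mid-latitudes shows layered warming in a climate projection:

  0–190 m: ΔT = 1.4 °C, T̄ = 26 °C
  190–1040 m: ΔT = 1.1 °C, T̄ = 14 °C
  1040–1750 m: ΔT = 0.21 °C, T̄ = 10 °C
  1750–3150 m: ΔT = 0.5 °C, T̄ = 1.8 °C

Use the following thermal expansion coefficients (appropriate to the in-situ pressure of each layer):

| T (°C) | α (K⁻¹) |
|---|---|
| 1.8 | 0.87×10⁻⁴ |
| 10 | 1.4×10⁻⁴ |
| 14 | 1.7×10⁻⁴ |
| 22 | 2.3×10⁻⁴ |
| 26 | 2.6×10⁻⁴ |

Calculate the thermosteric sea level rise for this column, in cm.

Layer 1 at 26 °C → α = 2.6×10⁻⁴ K⁻¹
Layer 2 at 14 °C → α = 1.7×10⁻⁴ K⁻¹
Layer 3 at 10 °C → α = 1.4×10⁻⁴ K⁻¹
Layer 4 at 1.8 °C → α = 0.87×10⁻⁴ K⁻¹
1.4 × 2.6×10⁻⁴ × 190 = 0.06916 m
Layer 2: 850 × 1.1 × 1.7×10⁻⁴ = 0.15895 m
Layer 3: 0.21 × 1.4×10⁻⁴ × 710 = 0.020874 m
Layer 4: 1400 × 0.5 × 0.87×10⁻⁴ = 0.06090 m
Δh = 0.06916 + 0.15895 + 0.020874 + 0.06090 = 0.309884 m

31.0 cm of thermosteric rise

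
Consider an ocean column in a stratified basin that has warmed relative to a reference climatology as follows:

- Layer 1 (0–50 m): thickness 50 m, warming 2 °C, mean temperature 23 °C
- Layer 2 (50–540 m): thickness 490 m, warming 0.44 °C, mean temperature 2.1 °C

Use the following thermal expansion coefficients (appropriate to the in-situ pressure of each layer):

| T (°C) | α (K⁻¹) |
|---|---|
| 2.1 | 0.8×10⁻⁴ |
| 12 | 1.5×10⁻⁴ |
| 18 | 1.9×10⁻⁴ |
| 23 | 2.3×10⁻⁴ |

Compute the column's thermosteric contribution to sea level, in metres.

Layer 1 at 23 °C → α = 2.3×10⁻⁴ K⁻¹
Layer 2 at 2.1 °C → α = 0.8×10⁻⁴ K⁻¹
0–50 m: 2 × 2.3×10⁻⁴ × 50 = 0.02300 m
50–540 m: 490 × 0.44 × 0.8×10⁻⁴ = 0.017248 m
Δh = 0.02300 + 0.017248 = 0.040248 m ≈ 0.0402 m

0.0402 m of thermosteric rise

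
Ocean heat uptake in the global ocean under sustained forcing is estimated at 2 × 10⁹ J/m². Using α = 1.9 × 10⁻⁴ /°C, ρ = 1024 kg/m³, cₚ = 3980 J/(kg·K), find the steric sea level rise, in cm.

Δh = 9.32 cm

Δh = αQ/(ρcₚ) = 1.9×10⁻⁴ × 2×10⁹ / (1024 × 3980) ≈ 0.09324 m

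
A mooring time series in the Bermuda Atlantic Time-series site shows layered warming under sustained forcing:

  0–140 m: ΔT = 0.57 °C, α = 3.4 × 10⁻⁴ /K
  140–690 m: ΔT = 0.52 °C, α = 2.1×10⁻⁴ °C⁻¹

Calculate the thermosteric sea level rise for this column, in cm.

8.72 cm

0–140 m: 140 × 3.4×10⁻⁴ × 0.57 = 0.027132 m
550 × 2.1×10⁻⁴ × 0.52 = 0.06006 m
Δh = 0.027132 + 0.06006 = 0.087192 m ≈ 8.72 cm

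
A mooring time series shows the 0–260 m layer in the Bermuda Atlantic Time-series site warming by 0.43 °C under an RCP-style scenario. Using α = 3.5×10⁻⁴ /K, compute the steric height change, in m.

Δh = αΔT·H = 3.5×10⁻⁴ × 0.43 × 260 = 0.03913 m

Δh = 0.039 m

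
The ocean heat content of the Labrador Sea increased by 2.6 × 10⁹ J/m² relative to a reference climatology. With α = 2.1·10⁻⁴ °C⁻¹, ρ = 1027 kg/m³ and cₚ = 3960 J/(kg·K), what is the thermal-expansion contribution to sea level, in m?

Δh ≈ 0.13 m

Δh = αQ/(ρcₚ) = 2.1×10⁻⁴ × 2.6×10⁹ / (1027 × 3960) ≈ 0.13425 m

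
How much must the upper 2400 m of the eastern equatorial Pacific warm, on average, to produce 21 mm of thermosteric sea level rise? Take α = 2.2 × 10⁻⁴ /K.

0.0398 °C

ΔT = Δh/(αH) = 0.021 / (2.2×10⁻⁴ × 2400) ≈ 0.03977 °C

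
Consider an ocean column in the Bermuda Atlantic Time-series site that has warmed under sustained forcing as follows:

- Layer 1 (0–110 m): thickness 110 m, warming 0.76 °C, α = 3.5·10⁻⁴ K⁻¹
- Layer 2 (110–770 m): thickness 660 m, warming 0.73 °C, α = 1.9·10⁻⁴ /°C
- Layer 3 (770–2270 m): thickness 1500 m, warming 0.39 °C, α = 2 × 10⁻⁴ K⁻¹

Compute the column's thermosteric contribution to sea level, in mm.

about 240 mm

3.5×10⁻⁴ × 0.76 × 110 = 0.02926 m
110–770 m: 660 × 0.73 × 1.9×10⁻⁴ = 0.091542 m
770–2270 m: 1500 × 0.39 × 2×10⁻⁴ = 0.11700 m
Δh = 0.02926 + 0.091542 + 0.11700 = 0.237802 m ≈ 240 mm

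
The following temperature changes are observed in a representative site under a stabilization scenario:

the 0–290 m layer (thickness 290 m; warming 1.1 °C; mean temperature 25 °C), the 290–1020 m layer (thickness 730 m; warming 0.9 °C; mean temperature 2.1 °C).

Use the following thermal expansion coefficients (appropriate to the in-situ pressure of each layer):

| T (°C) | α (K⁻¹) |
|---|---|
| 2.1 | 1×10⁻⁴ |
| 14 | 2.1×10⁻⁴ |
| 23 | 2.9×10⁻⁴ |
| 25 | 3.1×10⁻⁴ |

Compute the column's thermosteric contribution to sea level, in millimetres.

Δh = 165 mm

Layer 1 at 25 °C → α = 3.1×10⁻⁴ K⁻¹
Layer 2 at 2.1 °C → α = 1×10⁻⁴ K⁻¹
3.1×10⁻⁴ × 290 × 1.1 = 0.09889 m
290–1020 m: 730 × 1×10⁻⁴ × 0.9 = 0.06570 m
Δh = 0.09889 + 0.06570 = 0.16459 m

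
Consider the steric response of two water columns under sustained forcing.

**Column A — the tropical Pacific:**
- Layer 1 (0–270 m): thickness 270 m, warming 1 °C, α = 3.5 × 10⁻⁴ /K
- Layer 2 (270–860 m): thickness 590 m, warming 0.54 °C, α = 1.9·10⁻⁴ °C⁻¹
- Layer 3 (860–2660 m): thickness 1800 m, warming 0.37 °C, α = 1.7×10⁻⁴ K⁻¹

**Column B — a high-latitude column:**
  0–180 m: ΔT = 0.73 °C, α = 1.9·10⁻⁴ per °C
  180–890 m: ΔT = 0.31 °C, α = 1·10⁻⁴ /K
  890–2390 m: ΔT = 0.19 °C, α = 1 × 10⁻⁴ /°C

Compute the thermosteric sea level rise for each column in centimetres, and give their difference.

Δh_A ≈ 26.8 cm, Δh_B ≈ 7.55 cm; difference ≈ 19.3 cm

A 270 × 3.5×10⁻⁴ × 1 = 0.09450 m
A Layer 2: 590 × 1.9×10⁻⁴ × 0.54 = 0.060534 m
A 860–2660 m: 1800 × 0.37 × 1.7×10⁻⁴ = 0.11322 m
A total: 0.268254 m
B 0.73 × 180 × 1.9×10⁻⁴ = 0.024966 m
B 1×10⁻⁴ × 0.31 × 710 = 0.02201 m
B Layer 3: 1×10⁻⁴ × 0.19 × 1500 = 0.02850 m
B total: 0.075476 m
Difference: 0.268254 − 0.075476 = 0.192778 m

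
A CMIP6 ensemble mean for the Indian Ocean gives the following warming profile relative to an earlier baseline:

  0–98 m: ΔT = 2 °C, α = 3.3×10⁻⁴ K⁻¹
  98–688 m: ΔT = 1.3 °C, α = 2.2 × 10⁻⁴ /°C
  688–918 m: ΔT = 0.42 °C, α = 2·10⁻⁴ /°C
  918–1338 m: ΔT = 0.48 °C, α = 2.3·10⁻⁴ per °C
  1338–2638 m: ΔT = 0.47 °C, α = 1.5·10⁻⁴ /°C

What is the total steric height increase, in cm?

Layer 1: 3.3×10⁻⁴ × 2 × 98 = 0.06468 m
Layer 2: 590 × 2.2×10⁻⁴ × 1.3 = 0.16874 m
688–918 m: 0.42 × 230 × 2×10⁻⁴ = 0.01932 m
918–1338 m: 2.3×10⁻⁴ × 0.48 × 420 = 0.046368 m
0.47 × 1300 × 1.5×10⁻⁴ = 0.09165 m
Δh = 0.06468 + 0.16874 + 0.01932 + 0.046368 + 0.09165 = 0.390758 m

about 39 cm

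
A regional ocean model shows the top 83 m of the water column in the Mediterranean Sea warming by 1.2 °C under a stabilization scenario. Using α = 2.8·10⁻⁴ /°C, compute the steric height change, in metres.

Δh = αΔT·H = 2.8×10⁻⁴ × 1.2 × 83 = 0.027888 m

Δh = 0.0279 m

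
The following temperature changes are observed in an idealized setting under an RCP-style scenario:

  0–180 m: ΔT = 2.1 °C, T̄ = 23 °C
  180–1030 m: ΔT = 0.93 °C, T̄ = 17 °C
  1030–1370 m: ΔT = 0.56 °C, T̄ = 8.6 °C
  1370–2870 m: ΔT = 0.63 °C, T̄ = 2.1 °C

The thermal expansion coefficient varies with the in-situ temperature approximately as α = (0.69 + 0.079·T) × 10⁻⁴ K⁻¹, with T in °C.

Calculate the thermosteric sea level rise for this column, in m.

Layer 1: α = (0.69 + 0.079×23)×10⁻⁴ = 2.507×10⁻⁴ K⁻¹
Layer 2: α = (0.69 + 0.079×17)×10⁻⁴ = 2.033×10⁻⁴ K⁻¹
Layer 3: α = (0.69 + 0.079×8.6)×10⁻⁴ = 1.3694×10⁻⁴ K⁻¹
Layer 4: α = (0.69 + 0.079×2.1)×10⁻⁴ = 0.8559×10⁻⁴ K⁻¹
2.1 × 2.507×10⁻⁴ × 180 = 0.0947646 m
Layer 2: 0.93 × 850 × 2.033×10⁻⁴ = 0.16070865 m
1030–1370 m: 1.3694×10⁻⁴ × 0.56 × 340 = 0.026073376 m
1370–2870 m: 1500 × 0.63 × 0.8559×10⁻⁴ = 0.08088255 m
Δh = 0.0947646 + 0.16070865 + 0.026073376 + 0.08088255 = 0.362429176 m ≈ 0.362 m

Δh ≈ 0.362 m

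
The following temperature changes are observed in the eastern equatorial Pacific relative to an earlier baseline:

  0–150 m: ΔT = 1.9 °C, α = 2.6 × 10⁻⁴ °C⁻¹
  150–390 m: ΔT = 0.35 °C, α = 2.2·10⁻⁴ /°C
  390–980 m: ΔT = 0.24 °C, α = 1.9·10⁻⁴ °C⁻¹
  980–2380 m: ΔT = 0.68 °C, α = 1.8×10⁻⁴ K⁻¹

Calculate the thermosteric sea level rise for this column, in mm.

291 mm

Layer 1: 150 × 2.6×10⁻⁴ × 1.9 = 0.07410 m
Layer 2: 240 × 0.35 × 2.2×10⁻⁴ = 0.01848 m
Layer 3: 1.9×10⁻⁴ × 590 × 0.24 = 0.026904 m
1.8×10⁻⁴ × 1400 × 0.68 = 0.17136 m
Δh = 0.07410 + 0.01848 + 0.026904 + 0.17136 = 0.290844 m ≈ 291 mm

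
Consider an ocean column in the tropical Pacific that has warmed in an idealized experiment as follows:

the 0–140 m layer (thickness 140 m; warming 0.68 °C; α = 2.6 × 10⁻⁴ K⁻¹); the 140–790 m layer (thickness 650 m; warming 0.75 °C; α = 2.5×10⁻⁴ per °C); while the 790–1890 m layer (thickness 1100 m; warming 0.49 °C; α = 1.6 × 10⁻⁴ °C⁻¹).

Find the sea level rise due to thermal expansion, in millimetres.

140 × 0.68 × 2.6×10⁻⁴ = 0.024752 m
Layer 2: 0.75 × 650 × 2.5×10⁻⁴ = 0.121875 m
790–1890 m: 0.49 × 1100 × 1.6×10⁻⁴ = 0.08624 m
Δh = 0.024752 + 0.121875 + 0.08624 = 0.232867 m

233 mm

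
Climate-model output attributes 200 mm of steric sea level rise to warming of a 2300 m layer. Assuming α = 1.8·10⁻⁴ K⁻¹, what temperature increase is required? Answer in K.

ΔT = Δh/(αH) = 0.2 / (1.8×10⁻⁴ × 2300) ≈ 0.4831 K

0.483 K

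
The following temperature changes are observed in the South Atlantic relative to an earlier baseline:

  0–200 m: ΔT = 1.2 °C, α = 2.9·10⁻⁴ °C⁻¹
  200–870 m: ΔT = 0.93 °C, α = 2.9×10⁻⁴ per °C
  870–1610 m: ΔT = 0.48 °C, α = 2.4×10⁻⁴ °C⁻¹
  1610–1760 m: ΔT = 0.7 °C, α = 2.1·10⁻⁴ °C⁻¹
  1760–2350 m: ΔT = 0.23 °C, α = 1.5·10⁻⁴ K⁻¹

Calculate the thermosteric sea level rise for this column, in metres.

Layer 1: 200 × 1.2 × 2.9×10⁻⁴ = 0.06960 m
670 × 0.93 × 2.9×10⁻⁴ = 0.180699 m
870–1610 m: 2.4×10⁻⁴ × 740 × 0.48 = 0.085248 m
Layer 4: 0.7 × 150 × 2.1×10⁻⁴ = 0.02205 m
1.5×10⁻⁴ × 590 × 0.23 = 0.020355 m
Δh = 0.06960 + 0.180699 + 0.085248 + 0.02205 + 0.020355 = 0.377952 m

Δh = 0.378 m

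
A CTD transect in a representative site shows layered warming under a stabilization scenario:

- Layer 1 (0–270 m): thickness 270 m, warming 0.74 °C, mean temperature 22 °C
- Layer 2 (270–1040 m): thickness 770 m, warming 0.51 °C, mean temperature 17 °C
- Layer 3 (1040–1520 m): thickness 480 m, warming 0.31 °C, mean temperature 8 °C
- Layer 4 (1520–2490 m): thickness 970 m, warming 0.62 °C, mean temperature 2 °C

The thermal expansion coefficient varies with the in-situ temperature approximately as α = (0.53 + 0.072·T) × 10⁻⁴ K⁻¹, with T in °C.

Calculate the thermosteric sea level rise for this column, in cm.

Layer 1: α = (0.53 + 0.072×22)×10⁻⁴ = 2.114×10⁻⁴ K⁻¹
Layer 2: α = (0.53 + 0.072×17)×10⁻⁴ = 1.754×10⁻⁴ K⁻¹
Layer 3: α = (0.53 + 0.072×8)×10⁻⁴ = 1.106×10⁻⁴ K⁻¹
Layer 4: α = (0.53 + 0.072×2)×10⁻⁴ = 0.674×10⁻⁴ K⁻¹
270 × 2.114×10⁻⁴ × 0.74 = 0.04223772 m
Layer 2: 0.51 × 770 × 1.754×10⁻⁴ = 0.06887958 m
1040–1520 m: 480 × 0.31 × 1.106×10⁻⁴ = 0.01645728 m
970 × 0.674×10⁻⁴ × 0.62 = 0.04053436 m
Δh = 0.04223772 + 0.06887958 + 0.01645728 + 0.04053436 = 0.16810894 m

Δh ≈ 16.8 cm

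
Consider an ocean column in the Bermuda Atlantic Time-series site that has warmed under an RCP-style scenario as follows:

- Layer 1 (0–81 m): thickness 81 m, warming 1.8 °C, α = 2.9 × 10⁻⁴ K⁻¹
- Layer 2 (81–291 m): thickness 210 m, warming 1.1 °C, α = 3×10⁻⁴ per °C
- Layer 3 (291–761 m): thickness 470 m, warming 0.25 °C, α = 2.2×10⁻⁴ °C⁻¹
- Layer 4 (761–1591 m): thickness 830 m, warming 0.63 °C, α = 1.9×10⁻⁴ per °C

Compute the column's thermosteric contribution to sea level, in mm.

about 237 mm

0–81 m: 1.8 × 81 × 2.9×10⁻⁴ = 0.042282 m
1.1 × 210 × 3×10⁻⁴ = 0.06930 m
291–761 m: 470 × 0.25 × 2.2×10⁻⁴ = 0.02585 m
0.63 × 1.9×10⁻⁴ × 830 = 0.099351 m
Δh = 0.042282 + 0.06930 + 0.02585 + 0.099351 = 0.236783 m ≈ 237 mm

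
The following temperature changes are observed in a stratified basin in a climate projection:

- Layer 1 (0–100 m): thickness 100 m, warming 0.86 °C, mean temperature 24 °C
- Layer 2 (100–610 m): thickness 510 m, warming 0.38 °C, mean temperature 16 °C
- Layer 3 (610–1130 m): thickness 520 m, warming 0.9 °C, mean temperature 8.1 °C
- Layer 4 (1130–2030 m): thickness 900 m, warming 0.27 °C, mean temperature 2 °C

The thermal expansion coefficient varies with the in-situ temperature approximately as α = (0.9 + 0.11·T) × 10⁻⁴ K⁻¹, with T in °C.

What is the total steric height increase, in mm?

Layer 1: α = (0.9 + 0.11×24)×10⁻⁴ = 3.54×10⁻⁴ K⁻¹
Layer 2: α = (0.9 + 0.11×16)×10⁻⁴ = 2.66×10⁻⁴ K⁻¹
Layer 3: α = (0.9 + 0.11×8.1)×10⁻⁴ = 1.791×10⁻⁴ K⁻¹
Layer 4: α = (0.9 + 0.11×2)×10⁻⁴ = 1.12×10⁻⁴ K⁻¹
Layer 1: 100 × 0.86 × 3.54×10⁻⁴ = 0.030444 m
510 × 0.38 × 2.66×10⁻⁴ = 0.0515508 m
610–1130 m: 520 × 0.9 × 1.791×10⁻⁴ = 0.0838188 m
Layer 4: 1.12×10⁻⁴ × 0.27 × 900 = 0.027216 m
Δh = 0.030444 + 0.0515508 + 0.0838188 + 0.027216 = 0.1930296 m

Δh = 190 mm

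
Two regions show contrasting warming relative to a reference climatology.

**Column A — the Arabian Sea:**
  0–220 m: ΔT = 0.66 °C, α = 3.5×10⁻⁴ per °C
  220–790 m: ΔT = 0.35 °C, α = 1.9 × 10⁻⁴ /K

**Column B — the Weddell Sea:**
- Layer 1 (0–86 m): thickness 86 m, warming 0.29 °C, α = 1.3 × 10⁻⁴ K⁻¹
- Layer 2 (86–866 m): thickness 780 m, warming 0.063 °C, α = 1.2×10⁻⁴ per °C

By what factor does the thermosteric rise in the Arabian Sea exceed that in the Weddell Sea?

≈ 9.71×

A 0–220 m: 3.5×10⁻⁴ × 0.66 × 220 = 0.05082 m
A 220–790 m: 0.35 × 570 × 1.9×10⁻⁴ = 0.037905 m
A total: 0.088725 m
B 0.29 × 1.3×10⁻⁴ × 86 = 0.0032422 m
B 780 × 0.063 × 1.2×10⁻⁴ = 0.0058968 m
B total: 0.009139 m
Ratio: 0.088725 / 0.009139 ≈ 9.708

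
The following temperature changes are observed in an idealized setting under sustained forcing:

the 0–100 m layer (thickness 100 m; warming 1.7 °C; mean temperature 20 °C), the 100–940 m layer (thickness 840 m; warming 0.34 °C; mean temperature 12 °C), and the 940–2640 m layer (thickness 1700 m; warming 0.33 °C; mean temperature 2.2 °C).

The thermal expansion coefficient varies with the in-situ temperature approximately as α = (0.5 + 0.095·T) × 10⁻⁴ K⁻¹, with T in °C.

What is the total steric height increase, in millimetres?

127 mm of thermosteric rise

Layer 1: α = (0.5 + 0.095×20)×10⁻⁴ = 2.4×10⁻⁴ K⁻¹
Layer 2: α = (0.5 + 0.095×12)×10⁻⁴ = 1.64×10⁻⁴ K⁻¹
Layer 3: α = (0.5 + 0.095×2.2)×10⁻⁴ = 0.709×10⁻⁴ K⁻¹
1.7 × 2.4×10⁻⁴ × 100 = 0.04080 m
100–940 m: 1.64×10⁻⁴ × 0.34 × 840 = 0.0468384 m
0.709×10⁻⁴ × 0.33 × 1700 = 0.0397749 m
Δh = 0.04080 + 0.0468384 + 0.0397749 = 0.1274133 m ≈ 127 mm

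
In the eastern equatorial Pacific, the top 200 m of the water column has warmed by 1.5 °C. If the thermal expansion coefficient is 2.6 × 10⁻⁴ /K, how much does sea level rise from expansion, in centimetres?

Δh ≈ 7.8 cm

Δh = αΔT·H = 2.6×10⁻⁴ × 1.5 × 200 = 0.07800 m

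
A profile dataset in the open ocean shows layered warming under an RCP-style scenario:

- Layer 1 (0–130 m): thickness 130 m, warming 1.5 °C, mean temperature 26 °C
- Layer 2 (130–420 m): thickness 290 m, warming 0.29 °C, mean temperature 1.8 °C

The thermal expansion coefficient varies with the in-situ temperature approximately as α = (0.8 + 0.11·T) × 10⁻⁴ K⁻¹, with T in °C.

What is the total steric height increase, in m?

Layer 1: α = (0.8 + 0.11×26)×10⁻⁴ = 3.66×10⁻⁴ K⁻¹
Layer 2: α = (0.8 + 0.11×1.8)×10⁻⁴ = 0.998×10⁻⁴ K⁻¹
0–130 m: 130 × 3.66×10⁻⁴ × 1.5 = 0.07137 m
130–420 m: 0.998×10⁻⁴ × 0.29 × 290 = 0.00839318 m
Δh = 0.07137 + 0.00839318 = 0.07976318 m ≈ 0.080 m

0.080 m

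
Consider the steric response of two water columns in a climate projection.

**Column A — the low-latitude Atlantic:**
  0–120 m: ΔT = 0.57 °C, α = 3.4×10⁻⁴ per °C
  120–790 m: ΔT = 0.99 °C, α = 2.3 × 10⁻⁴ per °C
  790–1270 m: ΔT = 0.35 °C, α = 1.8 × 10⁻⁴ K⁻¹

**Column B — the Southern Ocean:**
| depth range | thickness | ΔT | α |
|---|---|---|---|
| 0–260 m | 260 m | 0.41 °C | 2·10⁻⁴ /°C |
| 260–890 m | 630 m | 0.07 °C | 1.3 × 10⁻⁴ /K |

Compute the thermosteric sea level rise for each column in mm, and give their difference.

A 0–120 m: 120 × 0.57 × 3.4×10⁻⁴ = 0.023256 m
A Layer 2: 0.99 × 2.3×10⁻⁴ × 670 = 0.152559 m
A Layer 3: 0.35 × 480 × 1.8×10⁻⁴ = 0.03024 m
A total: 0.206055 m
B 0–260 m: 2×10⁻⁴ × 0.41 × 260 = 0.02132 m
B 0.07 × 630 × 1.3×10⁻⁴ = 0.005733 m
B total: 0.027053 m
Difference: 0.206055 − 0.027053 = 0.179002 m

A: 206 mm; B: 27.1 mm; difference 179 mm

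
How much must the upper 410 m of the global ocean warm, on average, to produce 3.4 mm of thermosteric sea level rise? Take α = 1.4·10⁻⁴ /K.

ΔT = Δh/(αH) = 0.0034 / (1.4×10⁻⁴ × 410) ≈ 0.05923 K

about 0.0592 K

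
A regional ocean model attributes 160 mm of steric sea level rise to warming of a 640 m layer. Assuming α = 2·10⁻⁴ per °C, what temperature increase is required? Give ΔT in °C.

ΔT = Δh/(αH) = 0.16 / (2×10⁻⁴ × 640) = 1.250 °C

1.25 °C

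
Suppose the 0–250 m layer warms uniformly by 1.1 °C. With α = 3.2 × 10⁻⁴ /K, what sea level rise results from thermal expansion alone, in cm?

Δh = 8.80 cm

Δh = αΔT·H = 3.2×10⁻⁴ × 1.1 × 250 = 0.08800 m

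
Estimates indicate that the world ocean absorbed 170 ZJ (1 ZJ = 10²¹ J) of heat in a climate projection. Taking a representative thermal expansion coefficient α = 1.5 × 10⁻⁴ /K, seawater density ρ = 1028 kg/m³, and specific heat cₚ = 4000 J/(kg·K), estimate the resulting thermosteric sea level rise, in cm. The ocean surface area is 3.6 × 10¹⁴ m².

Per unit area: Q = 170×10²¹ / (3.6×10¹⁴) ≈ 4.722×10⁸ J/m²
Δh = αQ/(ρcₚ) = 1.5×10⁻⁴ × 4.722×10⁸ / (1028 × 4000) ≈ 0.017225 m

about 1.72 cm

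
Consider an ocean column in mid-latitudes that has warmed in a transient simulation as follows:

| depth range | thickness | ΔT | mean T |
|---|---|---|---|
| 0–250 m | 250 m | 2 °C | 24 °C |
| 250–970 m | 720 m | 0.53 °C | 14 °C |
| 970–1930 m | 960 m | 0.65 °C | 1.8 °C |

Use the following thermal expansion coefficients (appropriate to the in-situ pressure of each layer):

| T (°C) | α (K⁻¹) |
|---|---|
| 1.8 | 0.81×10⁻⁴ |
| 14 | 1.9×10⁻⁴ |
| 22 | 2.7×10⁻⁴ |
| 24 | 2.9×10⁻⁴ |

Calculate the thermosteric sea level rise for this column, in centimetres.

about 26.8 cm

Layer 1 at 24 °C → α = 2.9×10⁻⁴ K⁻¹
Layer 2 at 14 °C → α = 1.9×10⁻⁴ K⁻¹
Layer 3 at 1.8 °C → α = 0.81×10⁻⁴ K⁻¹
0–250 m: 2.9×10⁻⁴ × 2 × 250 = 0.14500 m
250–970 m: 720 × 0.53 × 1.9×10⁻⁴ = 0.072504 m
970–1930 m: 0.65 × 960 × 0.81×10⁻⁴ = 0.050544 m
Δh = 0.14500 + 0.072504 + 0.050544 = 0.268048 m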